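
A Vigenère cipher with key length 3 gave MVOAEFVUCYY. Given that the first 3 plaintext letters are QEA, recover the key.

WRO

Subtract each crib letter from the matching ciphertext letter (mod 26):
M(12)−Q(16)=-4≡22 → W
V(21)−E(4)=17 → R
O(14)−A(0)=14 → O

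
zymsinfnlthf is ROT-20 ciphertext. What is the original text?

z(25): 25−20=5 → f
y(24): 24−20=4 → e
m(12): 12−20=-8≡18 → s
s(18): 18−20=-2≡24 → y
i(8): 8−20=-12≡14 → o
n(13): 13−20=-7≡19 → t
f(5): 5−20=-15≡11 → l
n(13): 13−20=-7≡19 → t
l(11): 11−20=-9≡17 → r
t(19): 19−20=-1≡25 → z
h(7): 7−20=-13≡13 → n
f(5): 5−20=-15≡11 → l

fesyotltrznl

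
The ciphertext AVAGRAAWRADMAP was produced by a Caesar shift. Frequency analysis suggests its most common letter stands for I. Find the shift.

18

The most frequent ciphertext letter is A (appears 6 times).
A is position 0; I is position 8.
Shift = -8≡18.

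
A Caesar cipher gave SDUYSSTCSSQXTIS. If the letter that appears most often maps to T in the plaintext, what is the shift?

The most frequent ciphertext letter is S (appears 6 times).
S is position 18; T is position 19.
Shift = -1≡25.

25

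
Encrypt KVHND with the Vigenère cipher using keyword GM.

QHNZJ

Repeat the key across the message: GMGMG
K(10)+G(6): 16 → Q
V(21)+M(12): 33≡7 → H
H(7)+G(6): 13 → N
N(13)+M(12): 25 → Z
D(3)+G(6): 9 → J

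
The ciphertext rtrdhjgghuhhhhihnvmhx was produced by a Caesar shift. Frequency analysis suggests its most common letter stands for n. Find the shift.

20

The most frequent ciphertext letter is h (appears 8 times).
h is position 7; n is position 13.
Shift = -6≡20.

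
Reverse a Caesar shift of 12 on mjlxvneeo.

axzljbssc

m(12): 12−12=0 → a
j(9): 9−12=-3≡23 → x
l(11): 11−12=-1≡25 → z
x(23): 23−12=11 → l
v(21): 21−12=9 → j
n(13): 13−12=1 → b
e(4): 4−12=-8≡18 → s
e(4): 4−12=-8≡18 → s
o(14): 14−12=2 → c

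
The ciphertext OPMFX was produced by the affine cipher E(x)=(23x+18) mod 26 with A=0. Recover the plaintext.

The inverse of 23 mod 26 is 17, since 23·17=391≡1. Apply D(y)=17·(y−18) mod 26:
O(14): 17·(14−18)=-68≡10 → K
P(15): 17·(15−18)=-51≡1 → B
M(12): 17·(12−18)=-102≡2 → C
F(5): 17·(5−18)=-221≡13 → N
X(23): 17·(23−18)=85≡7 → H

KBCNH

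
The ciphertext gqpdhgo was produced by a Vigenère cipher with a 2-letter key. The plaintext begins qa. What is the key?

Subtract each crib letter from the matching ciphertext letter (mod 26):
g(6)−q(16)=-10≡16 → q
q(16)−a(0)=16 → q

qq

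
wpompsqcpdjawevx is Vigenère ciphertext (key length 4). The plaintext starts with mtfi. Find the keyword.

kwje

Subtract each crib letter from the matching ciphertext letter (mod 26):
w(22)−m(12)=10 → k
p(15)−t(19)=-4≡22 → w
o(14)−f(5)=9 → j
m(12)−i(8)=4 → e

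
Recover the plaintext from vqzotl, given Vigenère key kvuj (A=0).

Repeat the key across the ciphertext: kvujkv
v(21)−k(10): 11 → l
q(16)−v(21): -5≡21 → v
z(25)−u(20): 5 → f
o(14)−j(9): 5 → f
t(19)−k(10): 9 → j
l(11)−v(21): -10≡16 → q

lvffjq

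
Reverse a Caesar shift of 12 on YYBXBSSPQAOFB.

Y(24): 24−12=12 → M
Y(24): 24−12=12 → M
B(1): 1−12=-11≡15 → P
X(23): 23−12=11 → L
B(1): 1−12=-11≡15 → P
S(18): 18−12=6 → G
S(18): 18−12=6 → G
P(15): 15−12=3 → D
Q(16): 16−12=4 → E
A(0): 0−12=-12≡14 → O
O(14): 14−12=2 → C
F(5): 5−12=-7≡19 → T
B(1): 1−12=-11≡15 → P

MMPLPGGDEOCTP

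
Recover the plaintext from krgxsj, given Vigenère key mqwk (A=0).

ybkngt

Repeat the key across the ciphertext: mqwkmq
k(10)−m(12): -2≡24 → y
r(17)−q(16): 1 → b
g(6)−w(22): -16≡10 → k
x(23)−k(10): 13 → n
s(18)−m(12): 6 → g
j(9)−q(16): -7≡19 → t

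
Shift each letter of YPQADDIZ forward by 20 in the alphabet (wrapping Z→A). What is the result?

SJKUXXCT

Y(24): 24+20=44≡18 → S
P(15): 15+20=35≡9 → J
Q(16): 16+20=36≡10 → K
A(0): 0+20=20 → U
D(3): 3+20=23 → X
D(3): 3+20=23 → X
I(8): 8+20=28≡2 → C
Z(25): 25+20=45≡19 → T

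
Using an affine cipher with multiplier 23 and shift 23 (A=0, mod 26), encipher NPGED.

KEFLO

N(13): 23·13+23=322≡10 → K
P(15): 23·15+23=368≡4 → E
G(6): 23·6+23=161≡5 → F
E(4): 23·4+23=115≡11 → L
D(3): 23·3+23=92≡14 → O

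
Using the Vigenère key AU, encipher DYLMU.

DSLGU

Repeat the key across the message: AUAUA
D(3)+A(0): 3 → D
Y(24)+U(20): 44≡18 → S
L(11)+A(0): 11 → L
M(12)+U(20): 32≡6 → G
U(20)+A(0): 20 → U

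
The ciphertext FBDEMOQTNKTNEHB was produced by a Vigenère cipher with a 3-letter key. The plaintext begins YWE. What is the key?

Subtract each crib letter from the matching ciphertext letter (mod 26):
F(5)−Y(24)=-19≡7 → H
B(1)−W(22)=-21≡5 → F
D(3)−E(4)=-1≡25 → Z

HFZ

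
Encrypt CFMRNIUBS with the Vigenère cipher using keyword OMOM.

Repeat the key across the message: OMOMOMOMO
C(2)+O(14): 16 → Q
F(5)+M(12): 17 → R
M(12)+O(14): 26≡0 → A
R(17)+M(12): 29≡3 → D
N(13)+O(14): 27≡1 → B
I(8)+M(12): 20 → U
U(20)+O(14): 34≡8 → I
B(1)+M(12): 13 → N
S(18)+O(14): 32≡6 → G

QRADBUING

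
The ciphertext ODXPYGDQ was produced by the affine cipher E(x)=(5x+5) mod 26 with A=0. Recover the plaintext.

HKOCJVKX

The inverse of 5 mod 26 is 21, since 5·21=105≡1. Apply D(y)=21·(y−5) mod 26:
O(14): 21·(14−5)=189≡7 → H
D(3): 21·(3−5)=-42≡10 → K
X(23): 21·(23−5)=378≡14 → O
P(15): 21·(15−5)=210≡2 → C
Y(24): 21·(24−5)=399≡9 → J
G(6): 21·(6−5)=21 → V
D(3): 21·(3−5)=-42≡10 → K
Q(16): 21·(16−5)=231≡23 → X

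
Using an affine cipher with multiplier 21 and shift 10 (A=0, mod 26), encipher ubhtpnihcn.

ofbtnxwbax

u(20): 21·20+10=430≡14 → o
b(1): 21·1+10=31≡5 → f
h(7): 21·7+10=157≡1 → b
t(19): 21·19+10=409≡19 → t
p(15): 21·15+10=325≡13 → n
n(13): 21·13+10=283≡23 → x
i(8): 21·8+10=178≡22 → w
h(7): 21·7+10=157≡1 → b
c(2): 21·2+10=52≡0 → a
n(13): 21·13+10=283≡23 → x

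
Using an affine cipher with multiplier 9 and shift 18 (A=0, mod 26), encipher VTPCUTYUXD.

ZHXKQHAQRT

V(21): 9·21+18=207≡25 → Z
T(19): 9·19+18=189≡7 → H
P(15): 9·15+18=153≡23 → X
C(2): 9·2+18=36≡10 → K
U(20): 9·20+18=198≡16 → Q
T(19): 9·19+18=189≡7 → H
Y(24): 9·24+18=234≡0 → A
U(20): 9·20+18=198≡16 → Q
X(23): 9·23+18=225≡17 → R
D(3): 9·3+18=45≡19 → T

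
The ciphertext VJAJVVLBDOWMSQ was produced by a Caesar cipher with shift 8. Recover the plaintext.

V(21): 21−8=13 → N
J(9): 9−8=1 → B
A(0): 0−8=-8≡18 → S
J(9): 9−8=1 → B
V(21): 21−8=13 → N
V(21): 21−8=13 → N
L(11): 11−8=3 → D
B(1): 1−8=-7≡19 → T
D(3): 3−8=-5≡21 → V
O(14): 14−8=6 → G
W(22): 22−8=14 → O
M(12): 12−8=4 → E
S(18): 18−8=10 → K
Q(16): 16−8=8 → I

NBSBNNDTVGOEKI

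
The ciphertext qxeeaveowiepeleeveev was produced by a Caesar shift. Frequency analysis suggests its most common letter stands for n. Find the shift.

The most frequent ciphertext letter is e (appears 9 times).
e is position 4; n is position 13.
Shift = -9≡17.

17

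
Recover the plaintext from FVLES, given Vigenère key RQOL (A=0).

Repeat the key across the ciphertext: RQOLR
F(5)−R(17): -12≡14 → O
V(21)−Q(16): 5 → F
L(11)−O(14): -3≡23 → X
E(4)−L(11): -7≡19 → T
S(18)−R(17): 1 → B

OFXTB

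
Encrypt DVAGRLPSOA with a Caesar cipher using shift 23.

ASXDOIMPLX

D(3): 3+23=26≡0 → A
V(21): 21+23=44≡18 → S
A(0): 0+23=23 → X
G(6): 6+23=29≡3 → D
R(17): 17+23=40≡14 → O
L(11): 11+23=34≡8 → I
P(15): 15+23=38≡12 → M
S(18): 18+23=41≡15 → P
O(14): 14+23=37≡11 → L
A(0): 0+23=23 → X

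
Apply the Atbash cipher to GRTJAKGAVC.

TIGQZPTZEX

G(6) → T(19)
R(17) → I(8)
T(19) → G(6)
J(9) → Q(16)
A(0) → Z(25)
K(10) → P(15)
G(6) → T(19)
A(0) → Z(25)
V(21) → E(4)
C(2) → X(23)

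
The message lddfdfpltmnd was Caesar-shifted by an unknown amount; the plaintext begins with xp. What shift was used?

From the crib: l(11)−x(23)=-12≡14, so the shift is 14.

14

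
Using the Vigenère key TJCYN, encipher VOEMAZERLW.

OXGKNSNTJJ

Repeat the key across the message: TJCYNTJCYN
V(21)+T(19): 40≡14 → O
O(14)+J(9): 23 → X
E(4)+C(2): 6 → G
M(12)+Y(24): 36≡10 → K
A(0)+N(13): 13 → N
Z(25)+T(19): 44≡18 → S
E(4)+J(9): 13 → N
R(17)+C(2): 19 → T
L(11)+Y(24): 35≡9 → J
W(22)+N(13): 35≡9 → J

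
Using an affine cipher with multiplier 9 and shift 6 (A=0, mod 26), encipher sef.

mqz

s(18): 9·18+6=168≡12 → m
e(4): 9·4+6=42≡16 → q
f(5): 9·5+6=51≡25 → z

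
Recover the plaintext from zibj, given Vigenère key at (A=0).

zpbq

Repeat the key across the ciphertext: atat
z(25)−a(0): 25 → z
i(8)−t(19): -11≡15 → p
b(1)−a(0): 1 → b
j(9)−t(19): -10≡16 → q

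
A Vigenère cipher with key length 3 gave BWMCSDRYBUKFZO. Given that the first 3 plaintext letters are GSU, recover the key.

Subtract each crib letter from the matching ciphertext letter (mod 26):
B(1)−G(6)=-5≡21 → V
W(22)−S(18)=4 → E
M(12)−U(20)=-8≡18 → S

VES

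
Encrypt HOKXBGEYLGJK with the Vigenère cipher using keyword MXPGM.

TLZDNSBNRSVH

Repeat the key across the message: MXPGMMXPGMMX
H(7)+M(12): 19 → T
O(14)+X(23): 37≡11 → L
K(10)+P(15): 25 → Z
X(23)+G(6): 29≡3 → D
B(1)+M(12): 13 → N
G(6)+M(12): 18 → S
E(4)+X(23): 27≡1 → B
Y(24)+P(15): 39≡13 → N
L(11)+G(6): 17 → R
G(6)+M(12): 18 → S
J(9)+M(12): 21 → V
K(10)+X(23): 33≡7 → H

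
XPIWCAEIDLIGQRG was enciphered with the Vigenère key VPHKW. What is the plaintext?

Repeat the key across the ciphertext: VPHKWVPHKWVPHKW
X(23)−V(21): 2 → C
P(15)−P(15): 0 → A
I(8)−H(7): 1 → B
W(22)−K(10): 12 → M
C(2)−W(22): -20≡6 → G
A(0)−V(21): -21≡5 → F
E(4)−P(15): -11≡15 → P
I(8)−H(7): 1 → B
D(3)−K(10): -7≡19 → T
L(11)−W(22): -11≡15 → P
I(8)−V(21): -13≡13 → N
G(6)−P(15): -9≡17 → R
Q(16)−H(7): 9 → J
R(17)−K(10): 7 → H
G(6)−W(22): -16≡10 → K

CABMGFPBTPNRJHK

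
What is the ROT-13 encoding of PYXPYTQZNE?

CLKCLGDMAR

P(15): 15+13=28≡2 → C
Y(24): 24+13=37≡11 → L
X(23): 23+13=36≡10 → K
P(15): 15+13=28≡2 → C
Y(24): 24+13=37≡11 → L
T(19): 19+13=32≡6 → G
Q(16): 16+13=29≡3 → D
Z(25): 25+13=38≡12 → M
N(13): 13+13=26≡0 → A
E(4): 4+13=17 → R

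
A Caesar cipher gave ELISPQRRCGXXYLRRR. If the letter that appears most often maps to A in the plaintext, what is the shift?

The most frequent ciphertext letter is R (appears 5 times).
R is position 17; A is position 0.
Shift = 17.

17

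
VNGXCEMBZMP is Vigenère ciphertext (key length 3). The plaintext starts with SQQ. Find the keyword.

Subtract each crib letter from the matching ciphertext letter (mod 26):
V(21)−S(18)=3 → D
N(13)−Q(16)=-3≡23 → X
G(6)−Q(16)=-10≡16 → Q

DXQ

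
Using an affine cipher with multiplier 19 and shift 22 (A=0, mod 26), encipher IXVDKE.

I(8): 19·8+22=174≡18 → S
X(23): 19·23+22=459≡17 → R
V(21): 19·21+22=421≡5 → F
D(3): 19·3+22=79≡1 → B
K(10): 19·10+22=212≡4 → E
E(4): 19·4+22=98≡20 → U

SRFBEU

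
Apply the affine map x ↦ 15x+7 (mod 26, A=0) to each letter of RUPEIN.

CVYPXU

R(17): 15·17+7=262≡2 → C
U(20): 15·20+7=307≡21 → V
P(15): 15·15+7=232≡24 → Y
E(4): 15·4+7=67≡15 → P
I(8): 15·8+7=127≡23 → X
N(13): 15·13+7=202≡20 → U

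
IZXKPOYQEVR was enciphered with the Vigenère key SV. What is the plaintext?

Repeat the key across the ciphertext: SVSVSVSVSVS
I(8)−S(18): -10≡16 → Q
Z(25)−V(21): 4 → E
X(23)−S(18): 5 → F
K(10)−V(21): -11≡15 → P
P(15)−S(18): -3≡23 → X
O(14)−V(21): -7≡19 → T
Y(24)−S(18): 6 → G
Q(16)−V(21): -5≡21 → V
E(4)−S(18): -14≡12 → M
V(21)−V(21): 0 → A
R(17)−S(18): -1≡25 → Z

QEFPXTGVMAZ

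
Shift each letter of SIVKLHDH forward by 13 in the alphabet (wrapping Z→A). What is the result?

S(18): 18+13=31≡5 → F
I(8): 8+13=21 → V
V(21): 21+13=34≡8 → I
K(10): 10+13=23 → X
L(11): 11+13=24 → Y
H(7): 7+13=20 → U
D(3): 3+13=16 → Q
H(7): 7+13=20 → U

FVIXYUQU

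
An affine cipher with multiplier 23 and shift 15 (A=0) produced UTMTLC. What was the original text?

The inverse of 23 mod 26 is 17, since 23·17=391≡1. Apply D(y)=17·(y−15) mod 26:
U(20): 17·(20−15)=85≡7 → H
T(19): 17·(19−15)=68≡16 → Q
M(12): 17·(12−15)=-51≡1 → B
T(19): 17·(19−15)=68≡16 → Q
L(11): 17·(11−15)=-68≡10 → K
C(2): 17·(2−15)=-221≡13 → N

HQBQKN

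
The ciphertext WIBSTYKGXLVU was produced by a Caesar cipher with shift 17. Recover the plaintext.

FRKBCHTPGUED

W(22): 22−17=5 → F
I(8): 8−17=-9≡17 → R
B(1): 1−17=-16≡10 → K
S(18): 18−17=1 → B
T(19): 19−17=2 → C
Y(24): 24−17=7 → H
K(10): 10−17=-7≡19 → T
G(6): 6−17=-11≡15 → P
X(23): 23−17=6 → G
L(11): 11−17=-6≡20 → U
V(21): 21−17=4 → E
U(20): 20−17=3 → D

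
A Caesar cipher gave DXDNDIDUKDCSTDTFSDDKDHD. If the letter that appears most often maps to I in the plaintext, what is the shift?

The most frequent ciphertext letter is D (appears 10 times).
D is position 3; I is position 8.
Shift = -5≡21.

21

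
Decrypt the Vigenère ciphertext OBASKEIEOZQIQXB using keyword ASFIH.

OJVKDEQZGSQQLPU

Repeat the key across the ciphertext: ASFIHASFIHASFIH
O(14)−A(0): 14 → O
B(1)−S(18): -17≡9 → J
A(0)−F(5): -5≡21 → V
S(18)−I(8): 10 → K
K(10)−H(7): 3 → D
E(4)−A(0): 4 → E
I(8)−S(18): -10≡16 → Q
E(4)−F(5): -1≡25 → Z
O(14)−I(8): 6 → G
Z(25)−H(7): 18 → S
Q(16)−A(0): 16 → Q
I(8)−S(18): -10≡16 → Q
Q(16)−F(5): 11 → L
X(23)−I(8): 15 → P
B(1)−H(7): -6≡20 → U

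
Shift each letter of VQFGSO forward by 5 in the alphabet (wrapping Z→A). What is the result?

AVKLXT

V(21): 21+5=26≡0 → A
Q(16): 16+5=21 → V
F(5): 5+5=10 → K
G(6): 6+5=11 → L
S(18): 18+5=23 → X
O(14): 14+5=19 → T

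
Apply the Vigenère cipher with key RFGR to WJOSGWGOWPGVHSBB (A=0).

NOUJXBMFNUMMYXHS

Repeat the key across the message: RFGRRFGRRFGRRFGR
W(22)+R(17): 39≡13 → N
J(9)+F(5): 14 → O
O(14)+G(6): 20 → U
S(18)+R(17): 35≡9 → J
G(6)+R(17): 23 → X
W(22)+F(5): 27≡1 → B
G(6)+G(6): 12 → M
O(14)+R(17): 31≡5 → F
W(22)+R(17): 39≡13 → N
P(15)+F(5): 20 → U
G(6)+G(6): 12 → M
V(21)+R(17): 38≡12 → M
H(7)+R(17): 24 → Y
S(18)+F(5): 23 → X
B(1)+G(6): 7 → H
B(1)+R(17): 18 → S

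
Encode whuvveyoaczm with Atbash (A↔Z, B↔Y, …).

dsfeevblzxan

w(22) → d(3)
h(7) → s(18)
u(20) → f(5)
v(21) → e(4)
v(21) → e(4)
e(4) → v(21)
y(24) → b(1)
o(14) → l(11)
a(0) → z(25)
c(2) → x(23)
z(25) → a(0)
m(12) → n(13)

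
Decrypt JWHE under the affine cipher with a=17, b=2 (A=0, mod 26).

The inverse of 17 mod 26 is 23, since 17·23=391≡1. Apply D(y)=23·(y−2) mod 26:
J(9): 23·(9−2)=161≡5 → F
W(22): 23·(22−2)=460≡18 → S
H(7): 23·(7−2)=115≡11 → L
E(4): 23·(4−2)=46≡20 → U

FSLU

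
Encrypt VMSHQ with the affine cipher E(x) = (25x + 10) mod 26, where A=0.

PYSDU

V(21): 25·21+10=535≡15 → P
M(12): 25·12+10=310≡24 → Y
S(18): 25·18+10=460≡18 → S
H(7): 25·7+10=185≡3 → D
Q(16): 25·16+10=410≡20 → U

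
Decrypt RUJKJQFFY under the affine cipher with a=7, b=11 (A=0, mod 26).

MFWLWXOON

The inverse of 7 mod 26 is 15, since 7·15=105≡1. Apply D(y)=15·(y−11) mod 26:
R(17): 15·(17−11)=90≡12 → M
U(20): 15·(20−11)=135≡5 → F
J(9): 15·(9−11)=-30≡22 → W
K(10): 15·(10−11)=-15≡11 → L
J(9): 15·(9−11)=-30≡22 → W
Q(16): 15·(16−11)=75≡23 → X
F(5): 15·(5−11)=-90≡14 → O
F(5): 15·(5−11)=-90≡14 → O
Y(24): 15·(24−11)=195≡13 → N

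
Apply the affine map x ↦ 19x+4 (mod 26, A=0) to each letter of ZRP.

Z(25): 19·25+4=479≡11 → L
R(17): 19·17+4=327≡15 → P
P(15): 19·15+4=289≡3 → D

LPD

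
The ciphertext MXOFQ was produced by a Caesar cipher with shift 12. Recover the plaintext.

M(12): 12−12=0 → A
X(23): 23−12=11 → L
O(14): 14−12=2 → C
F(5): 5−12=-7≡19 → T
Q(16): 16−12=4 → E

ALCTE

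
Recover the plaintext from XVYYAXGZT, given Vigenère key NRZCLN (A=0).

KEZWPKTIU

Repeat the key across the ciphertext: NRZCLNNRZ
X(23)−N(13): 10 → K
V(21)−R(17): 4 → E
Y(24)−Z(25): -1≡25 → Z
Y(24)−C(2): 22 → W
A(0)−L(11): -11≡15 → P
X(23)−N(13): 10 → K
G(6)−N(13): -7≡19 → T
Z(25)−R(17): 8 → I
T(19)−Z(25): -6≡20 → U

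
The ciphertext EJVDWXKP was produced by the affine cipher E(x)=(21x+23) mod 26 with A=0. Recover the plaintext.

The inverse of 21 mod 26 is 5, since 21·5=105≡1. Apply D(y)=5·(y−23) mod 26:
E(4): 5·(4−23)=-95≡9 → J
J(9): 5·(9−23)=-70≡8 → I
V(21): 5·(21−23)=-10≡16 → Q
D(3): 5·(3−23)=-100≡4 → E
W(22): 5·(22−23)=-5≡21 → V
X(23): 5·(23−23)=0 → A
K(10): 5·(10−23)=-65≡13 → N
P(15): 5·(15−23)=-40≡12 → M

JIQEVANM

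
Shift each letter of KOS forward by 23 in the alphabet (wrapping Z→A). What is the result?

HLP

K(10): 10+23=33≡7 → H
O(14): 14+23=37≡11 → L
S(18): 18+23=41≡15 → P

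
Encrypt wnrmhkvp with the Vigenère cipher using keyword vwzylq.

rjqksaql

Repeat the key across the message: vwzylqvw
w(22)+v(21): 43≡17 → r
n(13)+w(22): 35≡9 → j
r(17)+z(25): 42≡16 → q
m(12)+y(24): 36≡10 → k
h(7)+l(11): 18 → s
k(10)+q(16): 26≡0 → a
v(21)+v(21): 42≡16 → q
p(15)+w(22): 37≡11 → l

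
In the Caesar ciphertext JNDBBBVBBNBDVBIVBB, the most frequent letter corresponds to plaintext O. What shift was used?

13

The most frequent ciphertext letter is B (appears 9 times).
B is position 1; O is position 14.
Shift = -13≡13.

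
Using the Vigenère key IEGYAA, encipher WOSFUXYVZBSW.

ESYDUXGZFZSW

Repeat the key across the message: IEGYAAIEGYAA
W(22)+I(8): 30≡4 → E
O(14)+E(4): 18 → S
S(18)+G(6): 24 → Y
F(5)+Y(24): 29≡3 → D
U(20)+A(0): 20 → U
X(23)+A(0): 23 → X
Y(24)+I(8): 32≡6 → G
V(21)+E(4): 25 → Z
Z(25)+G(6): 31≡5 → F
B(1)+Y(24): 25 → Z
S(18)+A(0): 18 → S
W(22)+A(0): 22 → W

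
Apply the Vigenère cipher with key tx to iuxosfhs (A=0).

Repeat the key across the message: txtxtxtx
i(8)+t(19): 27≡1 → b
u(20)+x(23): 43≡17 → r
x(23)+t(19): 42≡16 → q
o(14)+x(23): 37≡11 → l
s(18)+t(19): 37≡11 → l
f(5)+x(23): 28≡2 → c
h(7)+t(19): 26≡0 → a
s(18)+x(23): 41≡15 → p

brqllcap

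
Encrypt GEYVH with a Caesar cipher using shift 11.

G(6): 6+11=17 → R
E(4): 4+11=15 → P
Y(24): 24+11=35≡9 → J
V(21): 21+11=32≡6 → G
H(7): 7+11=18 → S

RPJGS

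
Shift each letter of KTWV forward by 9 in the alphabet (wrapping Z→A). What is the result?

TCFE

K(10): 10+9=19 → T
T(19): 19+9=28≡2 → C
W(22): 22+9=31≡5 → F
V(21): 21+9=30≡4 → E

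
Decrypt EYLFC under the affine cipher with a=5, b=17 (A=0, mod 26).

NREIX

The inverse of 5 mod 26 is 21, since 5·21=105≡1. Apply D(y)=21·(y−17) mod 26:
E(4): 21·(4−17)=-273≡13 → N
Y(24): 21·(24−17)=147≡17 → R
L(11): 21·(11−17)=-126≡4 → E
F(5): 21·(5−17)=-252≡8 → I
C(2): 21·(2−17)=-315≡23 → X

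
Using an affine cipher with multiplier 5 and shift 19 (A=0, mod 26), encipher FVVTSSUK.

SUUKFFPR

F(5): 5·5+19=44≡18 → S
V(21): 5·21+19=124≡20 → U
V(21): 5·21+19=124≡20 → U
T(19): 5·19+19=114≡10 → K
S(18): 5·18+19=109≡5 → F
S(18): 5·18+19=109≡5 → F
U(20): 5·20+19=119≡15 → P
K(10): 5·10+19=69≡17 → R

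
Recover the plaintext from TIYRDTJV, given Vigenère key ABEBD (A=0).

THUQATIR

Repeat the key across the ciphertext: ABEBDABE
T(19)−A(0): 19 → T
I(8)−B(1): 7 → H
Y(24)−E(4): 20 → U
R(17)−B(1): 16 → Q
D(3)−D(3): 0 → A
T(19)−A(0): 19 → T
J(9)−B(1): 8 → I
V(21)−E(4): 17 → R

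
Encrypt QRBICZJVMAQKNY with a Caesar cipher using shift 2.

STDKEBLXOCSMPA

Q(16): 16+2=18 → S
R(17): 17+2=19 → T
B(1): 1+2=3 → D
I(8): 8+2=10 → K
C(2): 2+2=4 → E
Z(25): 25+2=27≡1 → B
J(9): 9+2=11 → L
V(21): 21+2=23 → X
M(12): 12+2=14 → O
A(0): 0+2=2 → C
Q(16): 16+2=18 → S
K(10): 10+2=12 → M
N(13): 13+2=15 → P
Y(24): 24+2=26≡0 → A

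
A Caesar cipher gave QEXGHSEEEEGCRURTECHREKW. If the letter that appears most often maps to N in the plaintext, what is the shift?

The most frequent ciphertext letter is E (appears 7 times).
E is position 4; N is position 13.
Shift = -9≡17.

17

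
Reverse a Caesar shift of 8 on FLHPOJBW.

XDZHGBTO

F(5): 5−8=-3≡23 → X
L(11): 11−8=3 → D
H(7): 7−8=-1≡25 → Z
P(15): 15−8=7 → H
O(14): 14−8=6 → G
J(9): 9−8=1 → B
B(1): 1−8=-7≡19 → T
W(22): 22−8=14 → O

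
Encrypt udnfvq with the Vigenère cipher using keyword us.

ovhxpi

Repeat the key across the message: ususus
u(20)+u(20): 40≡14 → o
d(3)+s(18): 21 → v
n(13)+u(20): 33≡7 → h
f(5)+s(18): 23 → x
v(21)+u(20): 41≡15 → p
q(16)+s(18): 34≡8 → i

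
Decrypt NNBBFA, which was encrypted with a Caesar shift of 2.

N(13): 13−2=11 → L
N(13): 13−2=11 → L
B(1): 1−2=-1≡25 → Z
B(1): 1−2=-1≡25 → Z
F(5): 5−2=3 → D
A(0): 0−2=-2≡24 → Y

LLZZDY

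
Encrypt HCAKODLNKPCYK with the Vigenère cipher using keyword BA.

Repeat the key across the message: BABABABABABAB
H(7)+B(1): 8 → I
C(2)+A(0): 2 → C
A(0)+B(1): 1 → B
K(10)+A(0): 10 → K
O(14)+B(1): 15 → P
D(3)+A(0): 3 → D
L(11)+B(1): 12 → M
N(13)+A(0): 13 → N
K(10)+B(1): 11 → L
P(15)+A(0): 15 → P
C(2)+B(1): 3 → D
Y(24)+A(0): 24 → Y
K(10)+B(1): 11 → L

ICBKPDMNLPDYL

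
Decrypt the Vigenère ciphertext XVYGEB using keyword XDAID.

ASYYBE

Repeat the key across the ciphertext: XDAIDX
X(23)−X(23): 0 → A
V(21)−D(3): 18 → S
Y(24)−A(0): 24 → Y
G(6)−I(8): -2≡24 → Y
E(4)−D(3): 1 → B
B(1)−X(23): -22≡4 → E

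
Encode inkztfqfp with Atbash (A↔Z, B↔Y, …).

rmpagujuk

i(8) → r(17)
n(13) → m(12)
k(10) → p(15)
z(25) → a(0)
t(19) → g(6)
f(5) → u(20)
q(16) → j(9)
f(5) → u(20)
p(15) → k(10)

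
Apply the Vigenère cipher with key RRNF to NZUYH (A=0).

EQHDY

Repeat the key across the message: RRNFR
N(13)+R(17): 30≡4 → E
Z(25)+R(17): 42≡16 → Q
U(20)+N(13): 33≡7 → H
Y(24)+F(5): 29≡3 → D
H(7)+R(17): 24 → Y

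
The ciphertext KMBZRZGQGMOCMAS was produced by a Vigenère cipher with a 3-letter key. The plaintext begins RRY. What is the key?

Subtract each crib letter from the matching ciphertext letter (mod 26):
K(10)−R(17)=-7≡19 → T
M(12)−R(17)=-5≡21 → V
B(1)−Y(24)=-23≡3 → D

TVD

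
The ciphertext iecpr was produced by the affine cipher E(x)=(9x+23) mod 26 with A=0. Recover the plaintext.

The inverse of 9 mod 26 is 3, since 9·3=27≡1. Apply D(y)=3·(y−23) mod 26:
i(8): 3·(8−23)=-45≡7 → h
e(4): 3·(4−23)=-57≡21 → v
c(2): 3·(2−23)=-63≡15 → p
p(15): 3·(15−23)=-24≡2 → c
r(17): 3·(17−23)=-18≡8 → i

hvpci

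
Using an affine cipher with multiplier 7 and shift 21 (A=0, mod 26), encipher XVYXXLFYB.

X(23): 7·23+21=182≡0 → A
V(21): 7·21+21=168≡12 → M
Y(24): 7·24+21=189≡7 → H
X(23): 7·23+21=182≡0 → A
X(23): 7·23+21=182≡0 → A
L(11): 7·11+21=98≡20 → U
F(5): 7·5+21=56≡4 → E
Y(24): 7·24+21=189≡7 → H
B(1): 7·1+21=28≡2 → C

AMHAAUEHC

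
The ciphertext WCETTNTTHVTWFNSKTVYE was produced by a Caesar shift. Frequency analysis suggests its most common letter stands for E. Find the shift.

15

The most frequent ciphertext letter is T (appears 6 times).
T is position 19; E is position 4.
Shift = 15.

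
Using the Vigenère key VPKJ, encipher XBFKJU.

SQPTEJ

Repeat the key across the message: VPKJVP
X(23)+V(21): 44≡18 → S
B(1)+P(15): 16 → Q
F(5)+K(10): 15 → P
K(10)+J(9): 19 → T
J(9)+V(21): 30≡4 → E
U(20)+P(15): 35≡9 → J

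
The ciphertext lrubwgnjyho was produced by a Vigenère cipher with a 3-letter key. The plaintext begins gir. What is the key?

fjd

Subtract each crib letter from the matching ciphertext letter (mod 26):
l(11)−g(6)=5 → f
r(17)−i(8)=9 → j
u(20)−r(17)=3 → d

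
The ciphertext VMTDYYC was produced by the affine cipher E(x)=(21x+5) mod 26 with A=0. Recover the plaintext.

The inverse of 21 mod 26 is 5, since 21·5=105≡1. Apply D(y)=5·(y−5) mod 26:
V(21): 5·(21−5)=80≡2 → C
M(12): 5·(12−5)=35≡9 → J
T(19): 5·(19−5)=70≡18 → S
D(3): 5·(3−5)=-10≡16 → Q
Y(24): 5·(24−5)=95≡17 → R
Y(24): 5·(24−5)=95≡17 → R
C(2): 5·(2−5)=-15≡11 → L

CJSQRRL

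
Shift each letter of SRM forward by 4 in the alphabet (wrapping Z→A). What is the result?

WVQ

S(18): 18+4=22 → W
R(17): 17+4=21 → V
M(12): 12+4=16 → Q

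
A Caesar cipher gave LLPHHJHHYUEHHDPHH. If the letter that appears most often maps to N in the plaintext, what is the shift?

20

The most frequent ciphertext letter is H (appears 8 times).
H is position 7; N is position 13.
Shift = -6≡20.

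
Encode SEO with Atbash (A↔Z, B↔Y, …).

S(18) → H(7)
E(4) → V(21)
O(14) → L(11)

HVL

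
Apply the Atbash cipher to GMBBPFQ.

TNYYKUJ

G(6) → T(19)
M(12) → N(13)
B(1) → Y(24)
B(1) → Y(24)
P(15) → K(10)
F(5) → U(20)
Q(16) → J(9)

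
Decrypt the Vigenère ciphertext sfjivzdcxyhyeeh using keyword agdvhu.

szgnofdwudaeeye

Repeat the key across the ciphertext: agdvhuagdvhuagd
s(18)−a(0): 18 → s
f(5)−g(6): -1≡25 → z
j(9)−d(3): 6 → g
i(8)−v(21): -13≡13 → n
v(21)−h(7): 14 → o
z(25)−u(20): 5 → f
d(3)−a(0): 3 → d
c(2)−g(6): -4≡22 → w
x(23)−d(3): 20 → u
y(24)−v(21): 3 → d
h(7)−h(7): 0 → a
y(24)−u(20): 4 → e
e(4)−a(0): 4 → e
e(4)−g(6): -2≡24 → y
h(7)−d(3): 4 → e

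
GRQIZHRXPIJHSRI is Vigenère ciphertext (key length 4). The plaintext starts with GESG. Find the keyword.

Subtract each crib letter from the matching ciphertext letter (mod 26):
G(6)−G(6)=0 → A
R(17)−E(4)=13 → N
Q(16)−S(18)=-2≡24 → Y
I(8)−G(6)=2 → C

ANYC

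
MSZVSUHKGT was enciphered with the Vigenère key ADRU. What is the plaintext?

MPIBSRQQGQ

Repeat the key across the ciphertext: ADRUADRUAD
M(12)−A(0): 12 → M
S(18)−D(3): 15 → P
Z(25)−R(17): 8 → I
V(21)−U(20): 1 → B
S(18)−A(0): 18 → S
U(20)−D(3): 17 → R
H(7)−R(17): -10≡16 → Q
K(10)−U(20): -10≡16 → Q
G(6)−A(0): 6 → G
T(19)−D(3): 16 → Q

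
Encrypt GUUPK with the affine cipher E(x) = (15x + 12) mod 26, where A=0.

G(6): 15·6+12=102≡24 → Y
U(20): 15·20+12=312≡0 → A
U(20): 15·20+12=312≡0 → A
P(15): 15·15+12=237≡3 → D
K(10): 15·10+12=162≡6 → G

YAADG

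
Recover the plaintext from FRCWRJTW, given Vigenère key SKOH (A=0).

Repeat the key across the ciphertext: SKOHSKOH
F(5)−S(18): -13≡13 → N
R(17)−K(10): 7 → H
C(2)−O(14): -12≡14 → O
W(22)−H(7): 15 → P
R(17)−S(18): -1≡25 → Z
J(9)−K(10): -1≡25 → Z
T(19)−O(14): 5 → F
W(22)−H(7): 15 → P

NHOPZZFP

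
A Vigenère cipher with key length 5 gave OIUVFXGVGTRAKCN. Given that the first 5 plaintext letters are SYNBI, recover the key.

Subtract each crib letter from the matching ciphertext letter (mod 26):
O(14)−S(18)=-4≡22 → W
I(8)−Y(24)=-16≡10 → K
U(20)−N(13)=7 → H
V(21)−B(1)=20 → U
F(5)−I(8)=-3≡23 → X

WKHUX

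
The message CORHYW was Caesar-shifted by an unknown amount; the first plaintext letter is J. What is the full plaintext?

JVYOFD

From the crib: C(2)−J(9)=-7≡19, so the shift is 19.
Subtract 19 from each ciphertext letter:
C(2): 2−19=-17≡9 → J
O(14): 14−19=-5≡21 → V
R(17): 17−19=-2≡24 → Y
H(7): 7−19=-12≡14 → O
Y(24): 24−19=5 → F
W(22): 22−19=3 → D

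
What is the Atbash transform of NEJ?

MVQ

N(13) → M(12)
E(4) → V(21)
J(9) → Q(16)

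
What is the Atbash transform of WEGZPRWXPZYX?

W(22) → D(3)
E(4) → V(21)
G(6) → T(19)
Z(25) → A(0)
P(15) → K(10)
R(17) → I(8)
W(22) → D(3)
X(23) → C(2)
P(15) → K(10)
Z(25) → A(0)
Y(24) → B(1)
X(23) → C(2)

DVTAKIDCKABC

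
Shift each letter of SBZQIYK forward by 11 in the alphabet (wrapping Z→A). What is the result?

S(18): 18+11=29≡3 → D
B(1): 1+11=12 → M
Z(25): 25+11=36≡10 → K
Q(16): 16+11=27≡1 → B
I(8): 8+11=19 → T
Y(24): 24+11=35≡9 → J
K(10): 10+11=21 → V

DMKBTJV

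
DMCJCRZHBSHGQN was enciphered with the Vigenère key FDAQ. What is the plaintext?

YJCTXOZRWPHQLK

Repeat the key across the ciphertext: FDAQFDAQFDAQFD
D(3)−F(5): -2≡24 → Y
M(12)−D(3): 9 → J
C(2)−A(0): 2 → C
J(9)−Q(16): -7≡19 → T
C(2)−F(5): -3≡23 → X
R(17)−D(3): 14 → O
Z(25)−A(0): 25 → Z
H(7)−Q(16): -9≡17 → R
B(1)−F(5): -4≡22 → W
S(18)−D(3): 15 → P
H(7)−A(0): 7 → H
G(6)−Q(16): -10≡16 → Q
Q(16)−F(5): 11 → L
N(13)−D(3): 10 → K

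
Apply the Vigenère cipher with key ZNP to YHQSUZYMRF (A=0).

Repeat the key across the message: ZNPZNPZNPZ
Y(24)+Z(25): 49≡23 → X
H(7)+N(13): 20 → U
Q(16)+P(15): 31≡5 → F
S(18)+Z(25): 43≡17 → R
U(20)+N(13): 33≡7 → H
Z(25)+P(15): 40≡14 → O
Y(24)+Z(25): 49≡23 → X
M(12)+N(13): 25 → Z
R(17)+P(15): 32≡6 → G
F(5)+Z(25): 30≡4 → E

XUFRHOXZGE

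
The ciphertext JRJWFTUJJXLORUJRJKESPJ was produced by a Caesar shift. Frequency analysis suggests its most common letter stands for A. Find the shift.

9

The most frequent ciphertext letter is J (appears 7 times).
J is position 9; A is position 0.
Shift = 9.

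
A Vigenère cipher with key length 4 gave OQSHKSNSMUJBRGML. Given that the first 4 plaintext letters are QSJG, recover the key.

YYJB

Subtract each crib letter from the matching ciphertext letter (mod 26):
O(14)−Q(16)=-2≡24 → Y
Q(16)−S(18)=-2≡24 → Y
S(18)−J(9)=9 → J
H(7)−G(6)=1 → B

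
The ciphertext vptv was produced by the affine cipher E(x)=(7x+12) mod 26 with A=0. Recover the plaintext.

ftbf

The inverse of 7 mod 26 is 15, since 7·15=105≡1. Apply D(y)=15·(y−12) mod 26:
v(21): 15·(21−12)=135≡5 → f
p(15): 15·(15−12)=45≡19 → t
t(19): 15·(19−12)=105≡1 → b
v(21): 15·(21−12)=135≡5 → f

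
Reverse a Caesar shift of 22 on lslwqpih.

l(11): 11−22=-11≡15 → p
s(18): 18−22=-4≡22 → w
l(11): 11−22=-11≡15 → p
w(22): 22−22=0 → a
q(16): 16−22=-6≡20 → u
p(15): 15−22=-7≡19 → t
i(8): 8−22=-14≡12 → m
h(7): 7−22=-15≡11 → l

pwpautml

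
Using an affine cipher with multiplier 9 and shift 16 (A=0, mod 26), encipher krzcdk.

k(10): 9·10+16=106≡2 → c
r(17): 9·17+16=169≡13 → n
z(25): 9·25+16=241≡7 → h
c(2): 9·2+16=34≡8 → i
d(3): 9·3+16=43≡17 → r
k(10): 9·10+16=106≡2 → c

cnhirc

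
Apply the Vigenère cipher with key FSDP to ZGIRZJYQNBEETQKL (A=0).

EYLGEBBFSTHTYINA

Repeat the key across the message: FSDPFSDPFSDPFSDP
Z(25)+F(5): 30≡4 → E
G(6)+S(18): 24 → Y
I(8)+D(3): 11 → L
R(17)+P(15): 32≡6 → G
Z(25)+F(5): 30≡4 → E
J(9)+S(18): 27≡1 → B
Y(24)+D(3): 27≡1 → B
Q(16)+P(15): 31≡5 → F
N(13)+F(5): 18 → S
B(1)+S(18): 19 → T
E(4)+D(3): 7 → H
E(4)+P(15): 19 → T
T(19)+F(5): 24 → Y
Q(16)+S(18): 34≡8 → I
K(10)+D(3): 13 → N
L(11)+P(15): 26≡0 → A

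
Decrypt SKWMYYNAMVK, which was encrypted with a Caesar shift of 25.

TLXNZZOBNWL

S(18): 18−25=-7≡19 → T
K(10): 10−25=-15≡11 → L
W(22): 22−25=-3≡23 → X
M(12): 12−25=-13≡13 → N
Y(24): 24−25=-1≡25 → Z
Y(24): 24−25=-1≡25 → Z
N(13): 13−25=-12≡14 → O
A(0): 0−25=-25≡1 → B
M(12): 12−25=-13≡13 → N
V(21): 21−25=-4≡22 → W
K(10): 10−25=-15≡11 → L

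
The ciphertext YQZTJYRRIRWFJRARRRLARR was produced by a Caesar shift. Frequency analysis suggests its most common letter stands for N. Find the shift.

4

The most frequent ciphertext letter is R (appears 9 times).
R is position 17; N is position 13.
Shift = 4.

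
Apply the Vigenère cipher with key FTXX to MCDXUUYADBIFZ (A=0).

Repeat the key across the message: FTXXFTXXFTXXF
M(12)+F(5): 17 → R
C(2)+T(19): 21 → V
D(3)+X(23): 26≡0 → A
X(23)+X(23): 46≡20 → U
U(20)+F(5): 25 → Z
U(20)+T(19): 39≡13 → N
Y(24)+X(23): 47≡21 → V
A(0)+X(23): 23 → X
D(3)+F(5): 8 → I
B(1)+T(19): 20 → U
I(8)+X(23): 31≡5 → F
F(5)+X(23): 28≡2 → C
Z(25)+F(5): 30≡4 → E

RVAUZNVXIUFCE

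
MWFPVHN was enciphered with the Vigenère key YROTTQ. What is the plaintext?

OFRWCRP

Repeat the key across the ciphertext: YROTTQY
M(12)−Y(24): -12≡14 → O
W(22)−R(17): 5 → F
F(5)−O(14): -9≡17 → R
P(15)−T(19): -4≡22 → W
V(21)−T(19): 2 → C
H(7)−Q(16): -9≡17 → R
N(13)−Y(24): -11≡15 → P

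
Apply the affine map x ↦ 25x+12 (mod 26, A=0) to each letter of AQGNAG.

A(0): 25·0+12=12 → M
Q(16): 25·16+12=412≡22 → W
G(6): 25·6+12=162≡6 → G
N(13): 25·13+12=337≡25 → Z
A(0): 25·0+12=12 → M
G(6): 25·6+12=162≡6 → G

MWGZMG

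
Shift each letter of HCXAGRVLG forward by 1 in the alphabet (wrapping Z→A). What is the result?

H(7): 7+1=8 → I
C(2): 2+1=3 → D
X(23): 23+1=24 → Y
A(0): 0+1=1 → B
G(6): 6+1=7 → H
R(17): 17+1=18 → S
V(21): 21+1=22 → W
L(11): 11+1=12 → M
G(6): 6+1=7 → H

IDYBHSWMH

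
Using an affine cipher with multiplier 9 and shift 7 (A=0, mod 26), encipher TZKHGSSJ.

T(19): 9·19+7=178≡22 → W
Z(25): 9·25+7=232≡24 → Y
K(10): 9·10+7=97≡19 → T
H(7): 9·7+7=70≡18 → S
G(6): 9·6+7=61≡9 → J
S(18): 9·18+7=169≡13 → N
S(18): 9·18+7=169≡13 → N
J(9): 9·9+7=88≡10 → K

WYTSJNNK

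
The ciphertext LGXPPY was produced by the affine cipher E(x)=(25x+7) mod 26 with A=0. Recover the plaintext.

WBKSSJ

The inverse of 25 mod 26 is 25, since 25·25=625≡1. Apply D(y)=25·(y−7) mod 26:
L(11): 25·(11−7)=100≡22 → W
G(6): 25·(6−7)=-25≡1 → B
X(23): 25·(23−7)=400≡10 → K
P(15): 25·(15−7)=200≡18 → S
P(15): 25·(15−7)=200≡18 → S
Y(24): 25·(24−7)=425≡9 → J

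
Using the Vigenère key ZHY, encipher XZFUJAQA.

WGDTQYPH

Repeat the key across the message: ZHYZHYZH
X(23)+Z(25): 48≡22 → W
Z(25)+H(7): 32≡6 → G
F(5)+Y(24): 29≡3 → D
U(20)+Z(25): 45≡19 → T
J(9)+H(7): 16 → Q
A(0)+Y(24): 24 → Y
Q(16)+Z(25): 41≡15 → P
A(0)+H(7): 7 → H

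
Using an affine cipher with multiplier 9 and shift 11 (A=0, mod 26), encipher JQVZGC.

OZSCND

J(9): 9·9+11=92≡14 → O
Q(16): 9·16+11=155≡25 → Z
V(21): 9·21+11=200≡18 → S
Z(25): 9·25+11=236≡2 → C
G(6): 9·6+11=65≡13 → N
C(2): 9·2+11=29≡3 → D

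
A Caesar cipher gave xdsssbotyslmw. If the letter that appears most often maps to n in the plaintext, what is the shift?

5

The most frequent ciphertext letter is s (appears 4 times).
s is position 18; n is position 13.
Shift = 5.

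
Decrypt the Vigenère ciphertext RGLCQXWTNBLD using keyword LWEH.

Repeat the key across the ciphertext: LWEHLWEHLWEH
R(17)−L(11): 6 → G
G(6)−W(22): -16≡10 → K
L(11)−E(4): 7 → H
C(2)−H(7): -5≡21 → V
Q(16)−L(11): 5 → F
X(23)−W(22): 1 → B
W(22)−E(4): 18 → S
T(19)−H(7): 12 → M
N(13)−L(11): 2 → C
B(1)−W(22): -21≡5 → F
L(11)−E(4): 7 → H
D(3)−H(7): -4≡22 → W

GKHVFBSMCFHW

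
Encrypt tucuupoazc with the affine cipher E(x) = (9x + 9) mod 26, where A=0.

yhbhhofjab

t(19): 9·19+9=180≡24 → y
u(20): 9·20+9=189≡7 → h
c(2): 9·2+9=27≡1 → b
u(20): 9·20+9=189≡7 → h
u(20): 9·20+9=189≡7 → h
p(15): 9·15+9=144≡14 → o
o(14): 9·14+9=135≡5 → f
a(0): 9·0+9=9 → j
z(25): 9·25+9=234≡0 → a
c(2): 9·2+9=27≡1 → b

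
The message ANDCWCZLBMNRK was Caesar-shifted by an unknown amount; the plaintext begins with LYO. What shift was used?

From the crib: A(0)−L(11)=-11≡15, so the shift is 15.

15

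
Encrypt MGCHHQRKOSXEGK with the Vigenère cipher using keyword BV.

Repeat the key across the message: BVBVBVBVBVBVBV
M(12)+B(1): 13 → N
G(6)+V(21): 27≡1 → B
C(2)+B(1): 3 → D
H(7)+V(21): 28≡2 → C
H(7)+B(1): 8 → I
Q(16)+V(21): 37≡11 → L
R(17)+B(1): 18 → S
K(10)+V(21): 31≡5 → F
O(14)+B(1): 15 → P
S(18)+V(21): 39≡13 → N
X(23)+B(1): 24 → Y
E(4)+V(21): 25 → Z
G(6)+B(1): 7 → H
K(10)+V(21): 31≡5 → F

NBDCILSFPNYZHF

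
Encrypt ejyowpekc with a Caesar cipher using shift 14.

e(4): 4+14=18 → s
j(9): 9+14=23 → x
y(24): 24+14=38≡12 → m
o(14): 14+14=28≡2 → c
w(22): 22+14=36≡10 → k
p(15): 15+14=29≡3 → d
e(4): 4+14=18 → s
k(10): 10+14=24 → y
c(2): 2+14=16 → q

sxmckdsyq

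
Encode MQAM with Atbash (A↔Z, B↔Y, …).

NJZN

M(12) → N(13)
Q(16) → J(9)
A(0) → Z(25)
M(12) → N(13)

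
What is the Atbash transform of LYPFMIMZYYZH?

L(11) → O(14)
Y(24) → B(1)
P(15) → K(10)
F(5) → U(20)
M(12) → N(13)
I(8) → R(17)
M(12) → N(13)
Z(25) → A(0)
Y(24) → B(1)
Y(24) → B(1)
Z(25) → A(0)
H(7) → S(18)

OBKUNRNABBAS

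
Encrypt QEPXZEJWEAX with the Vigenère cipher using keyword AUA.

Repeat the key across the message: AUAAUAAUAAU
Q(16)+A(0): 16 → Q
E(4)+U(20): 24 → Y
P(15)+A(0): 15 → P
X(23)+A(0): 23 → X
Z(25)+U(20): 45≡19 → T
E(4)+A(0): 4 → E
J(9)+A(0): 9 → J
W(22)+U(20): 42≡16 → Q
E(4)+A(0): 4 → E
A(0)+A(0): 0 → A
X(23)+U(20): 43≡17 → R

QYPXTEJQEAR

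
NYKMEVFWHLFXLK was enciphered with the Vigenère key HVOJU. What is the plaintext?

Repeat the key across the ciphertext: HVOJUHVOJUHVOJ
N(13)−H(7): 6 → G
Y(24)−V(21): 3 → D
K(10)−O(14): -4≡22 → W
M(12)−J(9): 3 → D
E(4)−U(20): -16≡10 → K
V(21)−H(7): 14 → O
F(5)−V(21): -16≡10 → K
W(22)−O(14): 8 → I
H(7)−J(9): -2≡24 → Y
L(11)−U(20): -9≡17 → R
F(5)−H(7): -2≡24 → Y
X(23)−V(21): 2 → C
L(11)−O(14): -3≡23 → X
K(10)−J(9): 1 → B

GDWDKOKIYRYCXB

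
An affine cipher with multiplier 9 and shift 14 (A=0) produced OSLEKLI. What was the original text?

The inverse of 9 mod 26 is 3, since 9·3=27≡1. Apply D(y)=3·(y−14) mod 26:
O(14): 3·(14−14)=0 → A
S(18): 3·(18−14)=12 → M
L(11): 3·(11−14)=-9≡17 → R
E(4): 3·(4−14)=-30≡22 → W
K(10): 3·(10−14)=-12≡14 → O
L(11): 3·(11−14)=-9≡17 → R
I(8): 3·(8−14)=-18≡8 → I

AMRWORI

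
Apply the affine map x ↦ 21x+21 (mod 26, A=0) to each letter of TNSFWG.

EIJWPR

T(19): 21·19+21=420≡4 → E
N(13): 21·13+21=294≡8 → I
S(18): 21·18+21=399≡9 → J
F(5): 21·5+21=126≡22 → W
W(22): 21·22+21=483≡15 → P
G(6): 21·6+21=147≡17 → R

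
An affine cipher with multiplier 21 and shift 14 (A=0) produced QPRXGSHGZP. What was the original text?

The inverse of 21 mod 26 is 5, since 21·5=105≡1. Apply D(y)=5·(y−14) mod 26:
Q(16): 5·(16−14)=10 → K
P(15): 5·(15−14)=5 → F
R(17): 5·(17−14)=15 → P
X(23): 5·(23−14)=45≡19 → T
G(6): 5·(6−14)=-40≡12 → M
S(18): 5·(18−14)=20 → U
H(7): 5·(7−14)=-35≡17 → R
G(6): 5·(6−14)=-40≡12 → M
Z(25): 5·(25−14)=55≡3 → D
P(15): 5·(15−14)=5 → F

KFPTMURMDF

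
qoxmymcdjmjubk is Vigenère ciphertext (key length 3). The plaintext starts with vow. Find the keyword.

Subtract each crib letter from the matching ciphertext letter (mod 26):
q(16)−v(21)=-5≡21 → v
o(14)−o(14)=0 → a
x(23)−w(22)=1 → b

vab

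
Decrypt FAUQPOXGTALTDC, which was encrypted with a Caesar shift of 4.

BWQMLKTCPWHPZY

F(5): 5−4=1 → B
A(0): 0−4=-4≡22 → W
U(20): 20−4=16 → Q
Q(16): 16−4=12 → M
P(15): 15−4=11 → L
O(14): 14−4=10 → K
X(23): 23−4=19 → T
G(6): 6−4=2 → C
T(19): 19−4=15 → P
A(0): 0−4=-4≡22 → W
L(11): 11−4=7 → H
T(19): 19−4=15 → P
D(3): 3−4=-1≡25 → Z
C(2): 2−4=-2≡24 → Y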